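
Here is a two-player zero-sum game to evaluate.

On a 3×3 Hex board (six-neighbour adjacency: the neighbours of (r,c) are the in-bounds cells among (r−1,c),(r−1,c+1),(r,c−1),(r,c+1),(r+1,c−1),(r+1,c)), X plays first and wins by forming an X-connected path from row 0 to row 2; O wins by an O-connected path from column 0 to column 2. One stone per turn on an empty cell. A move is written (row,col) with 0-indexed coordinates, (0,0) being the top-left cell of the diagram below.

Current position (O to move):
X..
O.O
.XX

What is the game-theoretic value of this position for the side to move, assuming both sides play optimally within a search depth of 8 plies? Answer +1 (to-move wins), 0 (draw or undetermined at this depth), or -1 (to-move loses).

p1 O@[X../O.O/.XX]: (0,1)[XO./O.O/.XX]+1* (0,2)[X.O/O.O/.XX]+1 (1,1)[X../OOO/.XX]+1 (2,0)[X../O.O/OXX]-1
p2 X@[XO./O.O/.XX]: (0,2)[XOX/O.O/.XX]-1* (1,1)[XO./OXO/.XX]-1 (2,0)[XO./O.O/XXX]-1
p3 O@[XOX/O.O/.XX]: (1,1)[XOX/OOO/.XX]+1* (2,0)[XOX/O.O/OXX]-1
p4 X@[XOX/OOO/.XX] terminal -1; root [X../O.O/.XX] d8

value(X../O.O/.XX, O) = +1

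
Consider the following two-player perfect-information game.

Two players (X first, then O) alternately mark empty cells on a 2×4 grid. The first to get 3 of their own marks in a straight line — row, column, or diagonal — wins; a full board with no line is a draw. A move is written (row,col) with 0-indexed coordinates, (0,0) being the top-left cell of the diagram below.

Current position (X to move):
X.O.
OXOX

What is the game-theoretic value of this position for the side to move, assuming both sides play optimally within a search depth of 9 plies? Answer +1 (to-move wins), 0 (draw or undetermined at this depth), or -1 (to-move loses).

value(X.O./OXOX, X) = 0

ply 1, X at X.O./OXOX | (0,1)=+0→XXO./OXOX*; (0,3)=+0→X.OX/OXOX
ply 2, O at XXO./OXOX | (0,3)=+0→XXOO/OXOX*
ply 3: XXOO/OXOX is terminal +0 (X); from X.O./OXOX depth 9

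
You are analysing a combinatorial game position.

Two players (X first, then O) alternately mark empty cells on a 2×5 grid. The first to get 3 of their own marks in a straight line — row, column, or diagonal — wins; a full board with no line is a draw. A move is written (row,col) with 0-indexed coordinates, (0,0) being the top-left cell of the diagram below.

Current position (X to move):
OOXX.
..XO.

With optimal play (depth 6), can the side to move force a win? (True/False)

[OOXX./..XO.] X move#1: (0,4):+1/OOXXX/..XO.*, (1,0):+1/OOXX./X.XO., (1,1):+1/OOXX./.XXO., (1,4):+0/OOXX./..XOX
[OOXXX/..XO.] end (terminal -1, O#2); searched OOXX./..XO. to 6

X winning at [OOXX./..XO.]: True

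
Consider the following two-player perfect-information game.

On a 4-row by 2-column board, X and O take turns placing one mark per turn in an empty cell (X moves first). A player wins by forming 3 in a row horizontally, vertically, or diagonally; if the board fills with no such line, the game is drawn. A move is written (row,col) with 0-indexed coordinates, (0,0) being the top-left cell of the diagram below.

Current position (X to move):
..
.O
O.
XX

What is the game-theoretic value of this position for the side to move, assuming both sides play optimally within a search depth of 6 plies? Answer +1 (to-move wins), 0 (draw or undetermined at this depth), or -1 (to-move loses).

value(../.O/O./XX, X) = 0

ply 1, X at ../.O/O./XX | (0,0)=+0→X./.O/O./XX*; (0,1)=+0→.X/.O/O./XX; (1,0)=+0→../XO/O./XX; (2,1)=+0→../.O/OX/XX
ply 2, O at X./.O/O./XX | (0,1)=+0→XO/.O/O./XX*; (1,0)=+0→X./OO/O./XX; (2,1)=+0→X./.O/OO/XX
ply 3, X at XO/.O/O./XX | (1,0)=-1→XO/XO/O./XX; (2,1)=+0→XO/.O/OX/XX*
ply 4, O at XO/.O/OX/XX | (1,0)=+0→XO/OO/OX/XX*
ply 5: XO/OO/OX/XX is terminal +0 (X); from ../.O/O./XX depth 6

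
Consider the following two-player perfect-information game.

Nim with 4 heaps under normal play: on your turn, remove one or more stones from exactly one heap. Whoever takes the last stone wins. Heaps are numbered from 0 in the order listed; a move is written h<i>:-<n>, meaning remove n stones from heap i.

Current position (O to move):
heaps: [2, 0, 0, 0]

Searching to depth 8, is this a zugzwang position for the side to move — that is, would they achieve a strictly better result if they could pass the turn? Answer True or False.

zugzwang((2,0,0,0), O) = False

[(2,0,0,0)] O move#1: h0:-1:-1/(1,0,0,0), h0:-2:+1/(0,0,0,0)*
[(0,0,0,0)] end (terminal -1, X#2); searched (2,0,0,0) to 8
suppose O passes — search the same position with X to move:
pass> [(2,0,0,0)] X move#1: h0:-1:-1/(1,0,0,0), h0:-2:+1/(0,0,0,0)*
pass> [(0,0,0,0)] end (terminal -1, O#2); searched (2,0,0,0) to 8
for O: play +1, pass -1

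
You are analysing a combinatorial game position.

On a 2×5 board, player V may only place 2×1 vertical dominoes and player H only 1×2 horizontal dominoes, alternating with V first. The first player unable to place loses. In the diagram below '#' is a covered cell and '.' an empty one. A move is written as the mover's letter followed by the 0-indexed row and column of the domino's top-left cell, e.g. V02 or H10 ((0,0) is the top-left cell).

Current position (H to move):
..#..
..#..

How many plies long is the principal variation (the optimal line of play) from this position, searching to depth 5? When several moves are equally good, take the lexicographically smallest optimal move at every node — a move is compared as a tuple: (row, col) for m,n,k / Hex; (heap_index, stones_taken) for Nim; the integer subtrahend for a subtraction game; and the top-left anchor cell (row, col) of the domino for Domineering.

PV length from [..#../..#..]: 4 plies

[..#../..#..] H move#1: H00:-1/###../..#..*, H03:-1/..###/..#.., H10:-1/..#../###.., H13:-1/..#../..###
[###../..#..] V move#2: V03:+1/####./..##.*, V04:+1/###.#/..#.#
[####./..##.] H move#3: H10:-1/####./####.*
[####./####.] V move#4: V04:+1/#####/#####*
[#####/#####] end (terminal -1, H#5); searched ..#../..#.. to 5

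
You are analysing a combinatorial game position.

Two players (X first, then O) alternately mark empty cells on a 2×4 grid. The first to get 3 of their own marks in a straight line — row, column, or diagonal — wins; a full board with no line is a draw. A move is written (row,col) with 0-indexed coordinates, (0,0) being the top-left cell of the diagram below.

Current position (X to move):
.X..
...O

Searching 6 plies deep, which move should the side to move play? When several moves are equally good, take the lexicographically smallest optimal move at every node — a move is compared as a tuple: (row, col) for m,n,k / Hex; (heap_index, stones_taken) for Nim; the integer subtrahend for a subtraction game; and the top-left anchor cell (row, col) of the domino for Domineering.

[.X../...O] X move#1: (0,0):+0/XX../...O, (0,2):+1/.XX./...O*, (0,3):+0/.X.X/...O, (1,0):+0/.X../X..O, (1,1):+0/.X../.X.O, (1,2):+0/.X../..XO
[.XX./...O] O move#2: (0,0):-1/OXX./...O*, (0,3):-1/.XXO/...O, (1,0):-1/.XX./O..O, (1,1):-1/.XX./.O.O, (1,2):-1/.XX./..OO
[OXX./...O] X move#3: (0,3):+1/OXXX/...O*, (1,0):+0/OXX./X..O, (1,1):+0/OXX./.X.O, (1,2):+0/OXX./..XO
[OXXX/...O] end (terminal -1, O#4); searched .X../...O to 6

X's best at [.X../...O]: (0,2)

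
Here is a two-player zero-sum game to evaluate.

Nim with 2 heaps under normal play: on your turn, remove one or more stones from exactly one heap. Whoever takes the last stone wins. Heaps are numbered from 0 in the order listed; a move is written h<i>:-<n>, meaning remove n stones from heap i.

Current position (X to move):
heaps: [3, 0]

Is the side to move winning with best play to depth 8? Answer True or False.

p1 X@[(3,0)]: h0:-1[(2,0)]-1 h0:-2[(1,0)]-1 h0:-3[(0,0)]+1*
p2 O@[(0,0)] terminal -1; root [(3,0)] d8

X winning at [(3,0)]: True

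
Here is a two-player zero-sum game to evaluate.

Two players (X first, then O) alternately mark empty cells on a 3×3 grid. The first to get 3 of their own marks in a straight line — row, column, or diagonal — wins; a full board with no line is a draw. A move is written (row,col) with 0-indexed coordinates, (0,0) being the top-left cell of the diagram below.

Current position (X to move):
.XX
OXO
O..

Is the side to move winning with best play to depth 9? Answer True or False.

X winning at [.XX/OXO/O..]: True

p1 X@[.XX/OXO/O..]: (0,0)[XXX/OXO/O..]+1* (2,1)[.XX/OXO/OX.]+1 (2,2)[.XX/OXO/O.X]-1
p2 O@[XXX/OXO/O..] terminal -1; root [.XX/OXO/O..] d9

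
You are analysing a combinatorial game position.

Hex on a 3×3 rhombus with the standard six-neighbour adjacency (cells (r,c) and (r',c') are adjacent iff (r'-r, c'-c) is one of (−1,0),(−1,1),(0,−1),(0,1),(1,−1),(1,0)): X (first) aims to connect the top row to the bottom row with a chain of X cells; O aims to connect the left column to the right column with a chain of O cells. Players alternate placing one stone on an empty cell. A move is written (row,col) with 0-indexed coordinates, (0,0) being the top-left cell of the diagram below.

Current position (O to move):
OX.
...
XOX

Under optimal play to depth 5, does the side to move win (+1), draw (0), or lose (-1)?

value(OX./.../XOX, O) = -1

ply 1, O at OX./.../XOX | (0,2)=-1→OXO/.../XOX*; (1,0)=-1→OX./O../XOX; (1,1)=-1→OX./.O./XOX; (1,2)=-1→OX./..O/XOX
ply 2, X at OXO/.../XOX | (1,0)=+1→OXO/X../XOX*; (1,1)=+1→OXO/.X./XOX; (1,2)=+1→OXO/..X/XOX
ply 3: OXO/X../XOX is terminal -1 (O); from OX./.../XOX depth 5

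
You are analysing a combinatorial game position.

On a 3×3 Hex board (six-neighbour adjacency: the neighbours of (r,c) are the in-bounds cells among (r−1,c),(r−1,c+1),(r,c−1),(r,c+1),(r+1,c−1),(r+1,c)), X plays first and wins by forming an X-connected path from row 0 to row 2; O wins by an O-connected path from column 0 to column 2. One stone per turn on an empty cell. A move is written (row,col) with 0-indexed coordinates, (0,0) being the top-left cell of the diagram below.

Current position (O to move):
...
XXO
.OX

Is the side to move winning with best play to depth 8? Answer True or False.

ply 1, O at .../XXO/.OX | (0,0)=-1→O../XXO/.OX; (0,1)=-1→.O./XXO/.OX; (0,2)=-1→..O/XXO/.OX; (2,0)=+1→.../XXO/OOX*
ply 2: .../XXO/OOX is terminal -1 (X); from .../XXO/.OX depth 8

O winning at [.../XXO/.OX]: True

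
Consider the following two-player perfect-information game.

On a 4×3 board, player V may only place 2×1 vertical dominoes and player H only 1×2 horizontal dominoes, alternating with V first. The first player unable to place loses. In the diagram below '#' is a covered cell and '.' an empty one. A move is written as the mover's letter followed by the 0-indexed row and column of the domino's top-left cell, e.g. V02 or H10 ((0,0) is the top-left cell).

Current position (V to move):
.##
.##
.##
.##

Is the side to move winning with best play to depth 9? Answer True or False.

V winning at [.##/.##/.##/.##]: True

p1 V@[.##/.##/.##/.##]: V00[###/###/.##/.##]+1* V10[.##/###/###/.##]+1 V20[.##/.##/###/###]+1
p2 H@[###/###/.##/.##] terminal -1; root [.##/.##/.##/.##] d9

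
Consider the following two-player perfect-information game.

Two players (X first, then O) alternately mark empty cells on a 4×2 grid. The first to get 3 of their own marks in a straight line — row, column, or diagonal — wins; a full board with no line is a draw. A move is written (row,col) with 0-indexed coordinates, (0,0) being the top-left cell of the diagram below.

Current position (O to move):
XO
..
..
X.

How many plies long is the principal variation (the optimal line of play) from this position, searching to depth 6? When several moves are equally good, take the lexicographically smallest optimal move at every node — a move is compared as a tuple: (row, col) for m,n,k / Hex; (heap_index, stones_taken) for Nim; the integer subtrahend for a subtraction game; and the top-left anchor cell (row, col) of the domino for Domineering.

PV length from [XO/../../X.]: 5 plies

p1 O@[XO/../../X.]: (1,0)[XO/O./../X.]+0* (1,1)[XO/.O/../X.]+0 (2,0)[XO/../O./X.]+0 (2,1)[XO/../.O/X.]+0 (3,1)[XO/../../XO]+0
p2 X@[XO/O./../X.]: (1,1)[XO/OX/../X.]+0* (2,0)[XO/O./X./X.]+0 (2,1)[XO/O./.X/X.]+0 (3,1)[XO/O./../XX]+0
p3 O@[XO/OX/../X.]: (2,0)[XO/OX/O./X.]+0* (2,1)[XO/OX/.O/X.]+0 (3,1)[XO/OX/../XO]+0
p4 X@[XO/OX/O./X.]: (2,1)[XO/OX/OX/X.]+0* (3,1)[XO/OX/O./XX]+0
p5 O@[XO/OX/OX/X.]: (3,1)[XO/OX/OX/XO]+0*
p6 X@[XO/OX/OX/XO] terminal +0; root [XO/../../X.] d6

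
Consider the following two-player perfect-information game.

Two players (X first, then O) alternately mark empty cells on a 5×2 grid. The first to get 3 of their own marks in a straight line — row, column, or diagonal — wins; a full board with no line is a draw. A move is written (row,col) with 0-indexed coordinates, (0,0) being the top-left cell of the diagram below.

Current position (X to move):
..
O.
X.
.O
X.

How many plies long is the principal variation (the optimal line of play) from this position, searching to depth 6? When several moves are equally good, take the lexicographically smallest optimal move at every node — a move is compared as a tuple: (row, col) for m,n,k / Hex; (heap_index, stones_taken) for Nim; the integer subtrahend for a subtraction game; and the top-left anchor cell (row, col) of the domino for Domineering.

PV length from [../O./X./.O/X.]: 1 ply

p1 X@[../O./X./.O/X.]: (0,0)[X./O./X./.O/X.]+0 (0,1)[.X/O./X./.O/X.]+0 (1,1)[../OX/X./.O/X.]+0 (2,1)[../O./XX/.O/X.]+0 (3,0)[../O./X./XO/X.]+1* (4,1)[../O./X./.O/XX]+0
p2 O@[../O./X./XO/X.] terminal -1; root [../O./X./.O/X.] d6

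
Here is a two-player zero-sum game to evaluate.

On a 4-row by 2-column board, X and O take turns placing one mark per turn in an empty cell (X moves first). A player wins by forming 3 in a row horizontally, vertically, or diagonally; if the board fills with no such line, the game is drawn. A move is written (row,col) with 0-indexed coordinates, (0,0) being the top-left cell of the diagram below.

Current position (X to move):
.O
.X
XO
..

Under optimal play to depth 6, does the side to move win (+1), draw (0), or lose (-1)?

value(.O/.X/XO/.., X) = +1

p1 X@[.O/.X/XO/..]: (0,0)[XO/.X/XO/..]+0 (1,0)[.O/XX/XO/..]+1* (3,0)[.O/.X/XO/X.]+0 (3,1)[.O/.X/XO/.X]+0
p2 O@[.O/XX/XO/..]: (0,0)[OO/XX/XO/..]-1* (3,0)[.O/XX/XO/O.]-1 (3,1)[.O/XX/XO/.O]-1
p3 X@[OO/XX/XO/..]: (3,0)[OO/XX/XO/X.]+1* (3,1)[OO/XX/XO/.X]+0
p4 O@[OO/XX/XO/X.] terminal -1; root [.O/.X/XO/..] d6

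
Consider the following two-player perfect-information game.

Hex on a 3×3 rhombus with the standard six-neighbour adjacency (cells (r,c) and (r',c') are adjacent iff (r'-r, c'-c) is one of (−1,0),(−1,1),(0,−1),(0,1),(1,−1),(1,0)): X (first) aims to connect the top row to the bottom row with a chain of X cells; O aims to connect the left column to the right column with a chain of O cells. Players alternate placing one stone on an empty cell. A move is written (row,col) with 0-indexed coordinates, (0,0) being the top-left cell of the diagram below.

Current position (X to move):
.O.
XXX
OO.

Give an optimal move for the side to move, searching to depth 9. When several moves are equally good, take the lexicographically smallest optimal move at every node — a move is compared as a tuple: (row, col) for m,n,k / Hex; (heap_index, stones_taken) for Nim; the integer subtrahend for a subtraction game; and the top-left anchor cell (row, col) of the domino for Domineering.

p1 X@[.O./XXX/OO.]: (0,0)[XO./XXX/OO.]-1 (0,2)[.OX/XXX/OO.]-1 (2,2)[.O./XXX/OOX]+1*
p2 O@[.O./XXX/OOX]: (0,0)[OO./XXX/OOX]-1* (0,2)[.OO/XXX/OOX]-1
p3 X@[OO./XXX/OOX]: (0,2)[OOX/XXX/OOX]+1*
p4 O@[OOX/XXX/OOX] terminal -1; root [.O./XXX/OO.] d9

X's best at [.O./XXX/OO.]: (2,2)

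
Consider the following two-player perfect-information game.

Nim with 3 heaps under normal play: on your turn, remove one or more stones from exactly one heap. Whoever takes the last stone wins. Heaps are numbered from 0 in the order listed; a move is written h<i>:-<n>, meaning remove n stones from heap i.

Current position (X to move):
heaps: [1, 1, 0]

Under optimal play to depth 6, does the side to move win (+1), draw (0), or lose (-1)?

ply 1, X at (1,1,0) | h0:-1=-1→(0,1,0)*; h1:-1=-1→(1,0,0)
ply 2, O at (0,1,0) | h1:-1=+1→(0,0,0)*
ply 3: (0,0,0) is terminal -1 (X); from (1,1,0) depth 6

value((1,1,0), X) = -1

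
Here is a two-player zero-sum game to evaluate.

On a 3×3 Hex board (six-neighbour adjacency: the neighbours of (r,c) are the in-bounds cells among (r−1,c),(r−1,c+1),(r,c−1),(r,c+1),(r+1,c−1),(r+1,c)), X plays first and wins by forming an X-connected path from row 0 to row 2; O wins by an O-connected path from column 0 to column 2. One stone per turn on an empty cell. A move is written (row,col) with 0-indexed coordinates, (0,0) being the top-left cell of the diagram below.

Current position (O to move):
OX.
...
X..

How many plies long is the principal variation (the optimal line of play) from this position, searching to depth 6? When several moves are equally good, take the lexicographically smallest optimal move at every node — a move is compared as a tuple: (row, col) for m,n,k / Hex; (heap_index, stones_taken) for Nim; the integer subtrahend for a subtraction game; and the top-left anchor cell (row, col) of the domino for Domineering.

PV length from [OX./.../X..]: 2 plies

ply 1, O at OX./.../X.. | (0,2)=-1→OXO/.../X..*; (1,0)=-1→OX./O../X..; (1,1)=-1→OX./.O./X..; (1,2)=-1→OX./..O/X..; (2,1)=-1→OX./.../XO.; (2,2)=-1→OX./.../X.O
ply 2, X at OXO/.../X.. | (1,0)=+1→OXO/X../X..*; (1,1)=+1→OXO/.X./X..; (1,2)=+1→OXO/..X/X..; (2,1)=+1→OXO/.../XX.; (2,2)=+1→OXO/.../X.X
ply 3: OXO/X../X.. is terminal -1 (O); from OX./.../X.. depth 6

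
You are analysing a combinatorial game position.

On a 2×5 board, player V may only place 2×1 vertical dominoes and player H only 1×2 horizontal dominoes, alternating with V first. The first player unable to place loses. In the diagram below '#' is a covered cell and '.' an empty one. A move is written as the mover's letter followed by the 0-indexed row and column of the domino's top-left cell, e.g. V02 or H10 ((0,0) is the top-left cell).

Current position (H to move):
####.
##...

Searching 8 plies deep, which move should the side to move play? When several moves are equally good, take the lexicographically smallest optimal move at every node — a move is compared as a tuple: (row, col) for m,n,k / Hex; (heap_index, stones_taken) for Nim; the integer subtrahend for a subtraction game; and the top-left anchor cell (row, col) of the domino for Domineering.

p1 H@[####./##...]: H12[####./####.]-1 H13[####./##.##]+1*
p2 V@[####./##.##] terminal -1; root [####./##...] d8

H's best at [####./##...]: H13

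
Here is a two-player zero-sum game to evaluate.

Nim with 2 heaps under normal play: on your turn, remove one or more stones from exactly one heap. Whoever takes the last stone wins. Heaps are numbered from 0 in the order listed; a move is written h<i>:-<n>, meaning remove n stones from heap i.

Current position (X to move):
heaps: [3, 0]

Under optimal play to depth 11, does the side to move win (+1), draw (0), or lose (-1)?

value((3,0), X) = +1

ply 1, X at (3,0) | h0:-1=-1→(2,0); h0:-2=-1→(1,0); h0:-3=+1→(0,0)*
ply 2: (0,0) is terminal -1 (O); from (3,0) depth 11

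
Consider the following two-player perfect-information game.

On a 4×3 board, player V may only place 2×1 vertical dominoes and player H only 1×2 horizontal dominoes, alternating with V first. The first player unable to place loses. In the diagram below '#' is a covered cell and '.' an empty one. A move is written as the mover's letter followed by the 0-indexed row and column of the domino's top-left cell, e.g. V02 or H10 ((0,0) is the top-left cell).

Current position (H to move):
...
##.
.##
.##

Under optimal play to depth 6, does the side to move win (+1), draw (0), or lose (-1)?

value(.../##./.##/.##, H) = -1

ply 1, H at .../##./.##/.## | H00=-1→##./##./.##/.##*; H01=-1→.##/##./.##/.##
ply 2, V at ##./##./.##/.## | V02=+1→###/###/.##/.##*; V20=+1→##./##./###/###
ply 3: ###/###/.##/.## is terminal -1 (H); from .../##./.##/.## depth 6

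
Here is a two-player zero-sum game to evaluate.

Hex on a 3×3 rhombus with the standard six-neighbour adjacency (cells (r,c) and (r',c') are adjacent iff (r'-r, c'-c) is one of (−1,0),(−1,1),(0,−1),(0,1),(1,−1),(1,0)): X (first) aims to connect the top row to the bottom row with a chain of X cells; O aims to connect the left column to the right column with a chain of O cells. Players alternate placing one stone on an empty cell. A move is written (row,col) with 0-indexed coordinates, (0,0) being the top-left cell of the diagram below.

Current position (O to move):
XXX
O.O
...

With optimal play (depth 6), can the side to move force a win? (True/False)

O winning at [XXX/O.O/...]: True

ply 1, O at XXX/O.O/... | (1,1)=+1→XXX/OOO/...*; (2,0)=+1→XXX/O.O/O..; (2,1)=+1→XXX/O.O/.O.; (2,2)=-1→XXX/O.O/..O
ply 2: XXX/OOO/... is terminal -1 (X); from XXX/O.O/... depth 6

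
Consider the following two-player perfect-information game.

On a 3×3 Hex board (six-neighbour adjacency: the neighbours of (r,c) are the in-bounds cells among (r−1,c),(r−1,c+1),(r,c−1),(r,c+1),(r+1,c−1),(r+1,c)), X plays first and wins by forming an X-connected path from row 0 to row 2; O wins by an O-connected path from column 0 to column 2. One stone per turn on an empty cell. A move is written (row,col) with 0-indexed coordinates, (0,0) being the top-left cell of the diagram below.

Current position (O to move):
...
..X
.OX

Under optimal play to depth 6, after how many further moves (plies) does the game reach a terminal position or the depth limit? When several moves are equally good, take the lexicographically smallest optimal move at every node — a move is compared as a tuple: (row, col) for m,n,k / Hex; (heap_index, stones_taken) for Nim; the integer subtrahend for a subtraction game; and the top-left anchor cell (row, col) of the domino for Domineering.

PV length from [.../..X/.OX]: 6 plies

ply 1, O at .../..X/.OX | (0,0)=-1→O../..X/.OX*; (0,1)=-1→.O./..X/.OX; (0,2)=-1→..O/..X/.OX; (1,0)=-1→.../O.X/.OX; (1,1)=-1→.../.OX/.OX; (2,0)=-1→.../..X/OOX
ply 2, X at O../..X/.OX | (0,1)=+1→OX./..X/.OX*; (0,2)=+1→O.X/..X/.OX; (1,0)=+1→O../X.X/.OX; (1,1)=+1→O../.XX/.OX; (2,0)=+1→O../..X/XOX
ply 3, O at OX./..X/.OX | (0,2)=-1→OXO/..X/.OX*; (1,0)=-1→OX./O.X/.OX; (1,1)=-1→OX./.OX/.OX; (2,0)=-1→OX./..X/OOX
ply 4, X at OXO/..X/.OX | (1,0)=+1→OXO/X.X/.OX*; (1,1)=+1→OXO/.XX/.OX; (2,0)=+1→OXO/..X/XOX
ply 5, O at OXO/X.X/.OX | (1,1)=-1→OXO/XOX/.OX*; (2,0)=-1→OXO/X.X/OOX
ply 6, X at OXO/XOX/.OX | (2,0)=+1→OXO/XOX/XOX*
ply 7: OXO/XOX/XOX is terminal -1 (O); from .../..X/.OX depth 6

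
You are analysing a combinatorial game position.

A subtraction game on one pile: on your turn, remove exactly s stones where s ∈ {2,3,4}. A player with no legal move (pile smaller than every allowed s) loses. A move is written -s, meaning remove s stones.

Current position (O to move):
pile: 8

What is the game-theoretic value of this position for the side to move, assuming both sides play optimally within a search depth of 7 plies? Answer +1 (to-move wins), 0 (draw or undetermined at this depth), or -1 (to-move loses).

value(8, O) = +1

p1 O@[8]: -2[6]+1* -3[5]-1 -4[4]-1
p2 X@[6]: -2[4]-1* -3[3]-1 -4[2]-1
p3 O@[4]: -2[2]-1 -3[1]+1* -4[0]+1
p4 X@[1] terminal -1; root [8] d7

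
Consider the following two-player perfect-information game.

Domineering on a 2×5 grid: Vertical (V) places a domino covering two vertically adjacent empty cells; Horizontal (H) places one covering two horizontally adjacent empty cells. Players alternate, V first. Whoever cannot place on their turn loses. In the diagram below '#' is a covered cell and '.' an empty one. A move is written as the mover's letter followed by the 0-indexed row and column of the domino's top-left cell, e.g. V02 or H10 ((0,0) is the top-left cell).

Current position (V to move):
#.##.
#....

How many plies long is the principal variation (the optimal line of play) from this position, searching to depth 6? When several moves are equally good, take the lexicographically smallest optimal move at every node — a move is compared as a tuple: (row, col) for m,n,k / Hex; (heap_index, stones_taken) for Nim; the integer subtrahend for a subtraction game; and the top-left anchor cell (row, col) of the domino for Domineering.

p1 V@[#.##./#....]: V01[####./##...]-1* V04[#.###/#...#]-1
p2 H@[####./##...]: H12[####./####.]-1 H13[####./##.##]+1*
p3 V@[####./##.##] terminal -1; root [#.##./#....] d6

PV length from [#.##./#....]: 2 plies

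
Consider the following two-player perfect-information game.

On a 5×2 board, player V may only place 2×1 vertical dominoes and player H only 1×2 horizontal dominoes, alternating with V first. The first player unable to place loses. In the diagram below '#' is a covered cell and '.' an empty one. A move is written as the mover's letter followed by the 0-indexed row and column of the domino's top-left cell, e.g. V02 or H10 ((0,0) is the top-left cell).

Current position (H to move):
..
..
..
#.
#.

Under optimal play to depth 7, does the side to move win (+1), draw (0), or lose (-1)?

p1 H@[../../../#./#.]: H00[##/../../#./#.]-1 H10[../##/../#./#.]+1* H20[../../##/#./#.]-1
p2 V@[../##/../#./#.]: V21[../##/.#/##/#.]-1* V31[../##/../##/##]-1
p3 H@[../##/.#/##/#.]: H00[##/##/.#/##/#.]+1*
p4 V@[##/##/.#/##/#.] terminal -1; root [../../../#./#.] d7

value(../../../#./#., H) = +1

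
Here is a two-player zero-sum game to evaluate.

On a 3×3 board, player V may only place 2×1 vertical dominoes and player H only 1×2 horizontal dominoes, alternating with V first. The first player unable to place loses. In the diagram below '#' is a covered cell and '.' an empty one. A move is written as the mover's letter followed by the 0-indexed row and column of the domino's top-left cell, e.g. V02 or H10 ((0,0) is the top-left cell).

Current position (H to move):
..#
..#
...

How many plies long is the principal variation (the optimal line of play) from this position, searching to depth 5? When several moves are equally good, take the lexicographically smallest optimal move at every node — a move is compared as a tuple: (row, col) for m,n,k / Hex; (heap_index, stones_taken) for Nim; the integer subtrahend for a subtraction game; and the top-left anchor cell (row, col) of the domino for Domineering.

p1 H@[..#/..#/...]: H00[###/..#/...]-1 H10[..#/###/...]+1* H20[..#/..#/##.]-1 H21[..#/..#/.##]-1
p2 V@[..#/###/...] terminal -1; root [..#/..#/...] d5

PV length from [..#/..#/...]: 1 ply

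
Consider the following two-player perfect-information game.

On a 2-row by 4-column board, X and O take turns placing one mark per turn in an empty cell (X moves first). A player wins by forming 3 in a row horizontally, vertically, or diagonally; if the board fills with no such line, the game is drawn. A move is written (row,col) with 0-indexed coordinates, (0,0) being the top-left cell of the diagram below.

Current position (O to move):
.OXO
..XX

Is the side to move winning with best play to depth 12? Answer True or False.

ply 1, O at .OXO/..XX | (0,0)=-1→OOXO/..XX; (1,0)=-1→.OXO/O.XX; (1,1)=+0→.OXO/.OXX*
ply 2, X at .OXO/.OXX | (0,0)=+0→XOXO/.OXX*; (1,0)=+0→.OXO/XOXX
ply 3, O at XOXO/.OXX | (1,0)=+0→XOXO/OOXX*
ply 4: XOXO/OOXX is terminal +0 (X); from .OXO/..XX depth 12

O winning at [.OXO/..XX]: False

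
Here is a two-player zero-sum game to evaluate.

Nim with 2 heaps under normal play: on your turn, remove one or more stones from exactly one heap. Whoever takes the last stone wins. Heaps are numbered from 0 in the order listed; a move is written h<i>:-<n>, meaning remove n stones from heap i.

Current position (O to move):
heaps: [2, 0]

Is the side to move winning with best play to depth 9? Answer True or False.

[(2,0)] O move#1: h0:-1:-1/(1,0), h0:-2:+1/(0,0)*
[(0,0)] end (terminal -1, X#2); searched (2,0) to 9

O winning at [(2,0)]: True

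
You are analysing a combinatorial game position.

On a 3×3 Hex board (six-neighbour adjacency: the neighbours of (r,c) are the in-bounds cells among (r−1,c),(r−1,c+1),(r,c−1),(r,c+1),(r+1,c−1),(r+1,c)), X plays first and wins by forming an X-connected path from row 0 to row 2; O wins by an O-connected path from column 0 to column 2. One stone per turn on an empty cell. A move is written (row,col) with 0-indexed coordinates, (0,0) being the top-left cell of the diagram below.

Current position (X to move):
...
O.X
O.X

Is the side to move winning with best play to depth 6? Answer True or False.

p1 X@[.../O.X/O.X]: (0,0)[X../O.X/O.X]-1 (0,1)[.X./O.X/O.X]+1* (0,2)[..X/O.X/O.X]+1 (1,1)[.../OXX/O.X]+1 (2,1)[.../O.X/OXX]-1
p2 O@[.X./O.X/O.X]: (0,0)[OX./O.X/O.X]-1* (0,2)[.XO/O.X/O.X]-1 (1,1)[.X./OOX/O.X]-1 (2,1)[.X./O.X/OOX]-1
p3 X@[OX./O.X/O.X]: (0,2)[OXX/O.X/O.X]+1* (1,1)[OX./OXX/O.X]+1 (2,1)[OX./O.X/OXX]+1
p4 O@[OXX/O.X/O.X] terminal -1; root [.../O.X/O.X] d6

X winning at [.../O.X/O.X]: True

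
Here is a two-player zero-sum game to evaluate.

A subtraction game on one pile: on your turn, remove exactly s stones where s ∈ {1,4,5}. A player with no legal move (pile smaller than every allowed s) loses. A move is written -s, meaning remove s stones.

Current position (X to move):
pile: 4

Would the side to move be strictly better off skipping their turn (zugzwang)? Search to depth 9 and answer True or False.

ply 1, X at 4 | -1=-1→3; -4=+1→0*
ply 2: 0 is terminal -1 (O); from 4 depth 9
suppose X passes — search the same position with O to move:
pass> ply 1, O at 4 | -1=-1→3; -4=+1→0*
pass> ply 2: 0 is terminal -1 (X); from 4 depth 9
for X: play +1, pass -1

zugzwang(4, X) = False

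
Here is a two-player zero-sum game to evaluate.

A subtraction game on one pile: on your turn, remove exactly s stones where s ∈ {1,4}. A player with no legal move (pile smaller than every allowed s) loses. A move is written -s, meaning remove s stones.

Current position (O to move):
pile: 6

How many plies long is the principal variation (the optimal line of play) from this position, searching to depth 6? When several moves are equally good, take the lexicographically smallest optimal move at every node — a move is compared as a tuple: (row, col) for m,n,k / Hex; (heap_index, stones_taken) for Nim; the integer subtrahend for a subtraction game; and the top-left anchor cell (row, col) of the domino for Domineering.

PV length from [6]: 3 plies

[6] O move#1: -1:+1/5*, -4:+1/2
[5] X move#2: -1:-1/4*, -4:-1/1
[4] O move#3: -1:-1/3, -4:+1/0*
[0] end (terminal -1, X#4); searched 6 to 6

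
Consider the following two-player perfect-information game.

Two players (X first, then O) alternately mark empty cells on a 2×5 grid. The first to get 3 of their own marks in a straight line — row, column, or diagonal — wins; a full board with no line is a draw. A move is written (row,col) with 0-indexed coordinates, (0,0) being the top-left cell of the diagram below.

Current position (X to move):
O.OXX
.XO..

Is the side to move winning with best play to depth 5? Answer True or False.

p1 X@[O.OXX/.XO..]: (0,1)[OXOXX/.XO..]+0* (1,0)[O.OXX/XXO..]-1 (1,3)[O.OXX/.XOX.]-1 (1,4)[O.OXX/.XO.X]-1
p2 O@[OXOXX/.XO..]: (1,0)[OXOXX/OXO..]+0* (1,3)[OXOXX/.XOO.]+0 (1,4)[OXOXX/.XO.O]+0
p3 X@[OXOXX/OXO..]: (1,3)[OXOXX/OXOX.]+0* (1,4)[OXOXX/OXO.X]+0
p4 O@[OXOXX/OXOX.]: (1,4)[OXOXX/OXOXO]+0*
p5 X@[OXOXX/OXOXO] terminal +0; root [O.OXX/.XO..] d5

X winning at [O.OXX/.XO..]: False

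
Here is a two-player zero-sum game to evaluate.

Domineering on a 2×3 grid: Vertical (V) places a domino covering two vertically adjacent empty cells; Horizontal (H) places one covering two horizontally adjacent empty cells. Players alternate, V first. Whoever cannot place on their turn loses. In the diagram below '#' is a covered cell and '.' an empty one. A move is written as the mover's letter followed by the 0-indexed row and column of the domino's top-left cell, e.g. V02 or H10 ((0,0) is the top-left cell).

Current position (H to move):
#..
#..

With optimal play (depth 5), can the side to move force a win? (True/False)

[#../#..] H move#1: H01:+1/###/#..*, H11:+1/#../###
[###/#..] end (terminal -1, V#2); searched #../#.. to 5

H winning at [#../#..]: True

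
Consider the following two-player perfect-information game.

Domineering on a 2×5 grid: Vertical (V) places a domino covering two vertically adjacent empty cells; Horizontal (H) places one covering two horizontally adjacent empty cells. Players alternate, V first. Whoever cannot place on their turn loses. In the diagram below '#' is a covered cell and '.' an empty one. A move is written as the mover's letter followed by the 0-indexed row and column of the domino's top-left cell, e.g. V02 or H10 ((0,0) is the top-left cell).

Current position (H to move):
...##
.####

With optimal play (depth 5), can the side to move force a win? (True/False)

ply 1, H at ...##/.#### | H00=+1→##.##/.####*; H01=-1→.####/.####
ply 2: ##.##/.#### is terminal -1 (V); from ...##/.#### depth 5

H winning at [...##/.####]: True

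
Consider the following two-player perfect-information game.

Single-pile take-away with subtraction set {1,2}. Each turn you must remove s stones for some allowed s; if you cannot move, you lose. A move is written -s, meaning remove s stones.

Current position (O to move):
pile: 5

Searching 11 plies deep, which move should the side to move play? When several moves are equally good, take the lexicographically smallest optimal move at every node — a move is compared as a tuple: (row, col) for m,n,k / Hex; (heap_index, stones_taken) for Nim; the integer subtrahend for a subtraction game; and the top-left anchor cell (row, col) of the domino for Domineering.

O's best at [5]: -2

ply 1, O at 5 | -1=-1→4; -2=+1→3*
ply 2, X at 3 | -1=-1→2*; -2=-1→1
ply 3, O at 2 | -1=-1→1; -2=+1→0*
ply 4: 0 is terminal -1 (X); from 5 depth 11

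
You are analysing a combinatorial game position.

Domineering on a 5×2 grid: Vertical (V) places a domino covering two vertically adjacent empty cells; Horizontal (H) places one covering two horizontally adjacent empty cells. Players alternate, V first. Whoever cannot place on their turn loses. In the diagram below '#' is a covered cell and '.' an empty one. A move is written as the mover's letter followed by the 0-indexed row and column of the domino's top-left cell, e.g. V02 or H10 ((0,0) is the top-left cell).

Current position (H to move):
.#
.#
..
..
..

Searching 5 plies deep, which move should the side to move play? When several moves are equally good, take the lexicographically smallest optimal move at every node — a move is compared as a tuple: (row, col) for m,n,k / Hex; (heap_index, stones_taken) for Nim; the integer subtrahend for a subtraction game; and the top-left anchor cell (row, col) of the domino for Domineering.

H's best at [.#/.#/../../..]: H30

ply 1, H at .#/.#/../../.. | H20=-1→.#/.#/##/../..; H30=+1→.#/.#/../##/..*; H40=-1→.#/.#/../../##
ply 2, V at .#/.#/../##/.. | V00=-1→##/##/../##/..*; V10=-1→.#/##/#./##/..
ply 3, H at ##/##/../##/.. | H20=+1→##/##/##/##/..*; H40=+1→##/##/../##/##
ply 4: ##/##/##/##/.. is terminal -1 (V); from .#/.#/../../.. depth 5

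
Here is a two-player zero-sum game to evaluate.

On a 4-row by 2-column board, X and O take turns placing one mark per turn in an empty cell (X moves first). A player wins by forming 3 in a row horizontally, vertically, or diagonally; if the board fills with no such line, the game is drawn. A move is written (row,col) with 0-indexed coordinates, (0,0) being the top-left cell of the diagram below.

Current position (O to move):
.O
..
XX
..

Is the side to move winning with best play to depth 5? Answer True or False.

p1 O@[.O/../XX/..]: (0,0)[OO/../XX/..]+0* (1,0)[.O/O./XX/..]+0 (1,1)[.O/.O/XX/..]-1 (3,0)[.O/../XX/O.]+0 (3,1)[.O/../XX/.O]-1
p2 X@[OO/../XX/..]: (1,0)[OO/X./XX/..]+0* (1,1)[OO/.X/XX/..]+0 (3,0)[OO/../XX/X.]+0 (3,1)[OO/../XX/.X]+0
p3 O@[OO/X./XX/..]: (1,1)[OO/XO/XX/..]-1 (3,0)[OO/X./XX/O.]+0* (3,1)[OO/X./XX/.O]-1
p4 X@[OO/X./XX/O.]: (1,1)[OO/XX/XX/O.]+0* (3,1)[OO/X./XX/OX]+0
p5 O@[OO/XX/XX/O.]: (3,1)[OO/XX/XX/OO]+0*
p6 X@[OO/XX/XX/OO] terminal +0; root [.O/../XX/..] d5

O winning at [.O/../XX/..]: False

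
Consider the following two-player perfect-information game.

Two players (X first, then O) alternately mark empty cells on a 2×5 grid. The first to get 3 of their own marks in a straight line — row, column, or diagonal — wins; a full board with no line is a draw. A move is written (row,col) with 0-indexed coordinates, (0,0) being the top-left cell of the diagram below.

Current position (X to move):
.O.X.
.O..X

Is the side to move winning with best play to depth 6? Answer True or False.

X winning at [.O.X./.O..X]: False

ply 1, X at .O.X./.O..X | (0,0)=-1→XO.X./.O..X; (0,2)=+0→.OXX./.O..X*; (0,4)=-1→.O.XX/.O..X; (1,0)=+0→.O.X./XO..X; (1,2)=+0→.O.X./.OX.X; (1,3)=+0→.O.X./.O.XX
ply 2, O at .OXX./.O..X | (0,0)=-1→OOXX./.O..X; (0,4)=+0→.OXXO/.O..X*; (1,0)=-1→.OXX./OO..X; (1,2)=-1→.OXX./.OO.X; (1,3)=-1→.OXX./.O.OX
ply 3, X at .OXXO/.O..X | (0,0)=-1→XOXXO/.O..X; (1,0)=+0→.OXXO/XO..X*; (1,2)=+0→.OXXO/.OX.X; (1,3)=+0→.OXXO/.O.XX
ply 4, O at .OXXO/XO..X | (0,0)=+0→OOXXO/XO..X*; (1,2)=+0→.OXXO/XOO.X; (1,3)=+0→.OXXO/XO.OX
ply 5, X at OOXXO/XO..X | (1,2)=+0→OOXXO/XOX.X*; (1,3)=+0→OOXXO/XO.XX
ply 6, O at OOXXO/XOX.X | (1,3)=+0→OOXXO/XOXOX*
ply 7: OOXXO/XOXOX is terminal +0 (X); from .O.X./.O..X depth 6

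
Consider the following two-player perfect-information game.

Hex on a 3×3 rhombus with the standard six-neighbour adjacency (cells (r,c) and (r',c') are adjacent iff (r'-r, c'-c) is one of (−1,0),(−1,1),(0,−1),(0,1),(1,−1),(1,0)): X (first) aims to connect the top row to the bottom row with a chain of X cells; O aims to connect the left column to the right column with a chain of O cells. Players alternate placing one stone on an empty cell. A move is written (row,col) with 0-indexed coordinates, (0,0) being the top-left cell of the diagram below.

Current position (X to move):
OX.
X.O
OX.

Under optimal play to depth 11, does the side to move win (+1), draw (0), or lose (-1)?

value(OX./X.O/OX., X) = +1

ply 1, X at OX./X.O/OX. | (0,2)=-1→OXX/X.O/OX.; (1,1)=+1→OX./XXO/OX.*; (2,2)=-1→OX./X.O/OXX
ply 2: OX./XXO/OX. is terminal -1 (O); from OX./X.O/OX. depth 11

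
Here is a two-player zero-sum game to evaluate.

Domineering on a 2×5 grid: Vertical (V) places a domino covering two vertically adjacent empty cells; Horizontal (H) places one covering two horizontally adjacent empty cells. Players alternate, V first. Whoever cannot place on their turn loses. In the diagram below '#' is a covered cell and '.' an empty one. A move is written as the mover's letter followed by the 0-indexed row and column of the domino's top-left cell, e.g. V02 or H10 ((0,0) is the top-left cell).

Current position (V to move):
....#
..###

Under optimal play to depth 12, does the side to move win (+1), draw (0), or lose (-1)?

[....#/..###] V move#1: V00:-1/#...#/#.###, V01:+1/.#..#/.####*
[.#..#/.####] H move#2: H02:-1/.####/.####*
[.####/.####] V move#3: V00:+1/#####/#####*
[#####/#####] end (terminal -1, H#4); searched ....#/..### to 12

value(....#/..###, V) = +1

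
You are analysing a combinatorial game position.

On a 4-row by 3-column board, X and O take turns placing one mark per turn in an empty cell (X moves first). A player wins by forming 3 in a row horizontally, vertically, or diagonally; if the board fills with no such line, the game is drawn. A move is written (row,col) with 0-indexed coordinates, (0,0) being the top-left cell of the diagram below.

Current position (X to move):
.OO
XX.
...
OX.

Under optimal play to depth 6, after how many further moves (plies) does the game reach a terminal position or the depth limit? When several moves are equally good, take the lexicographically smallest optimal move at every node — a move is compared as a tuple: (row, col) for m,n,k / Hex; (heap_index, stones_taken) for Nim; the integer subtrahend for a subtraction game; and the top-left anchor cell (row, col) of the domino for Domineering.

PV length from [.OO/XX./.../OX.]: 3 plies

[.OO/XX./.../OX.] X move#1: (0,0):+1/XOO/XX./.../OX.*, (1,2):+1/.OO/XXX/.../OX., (2,0):-1/.OO/XX./X../OX., (2,1):+1/.OO/XX./.X./OX., (2,2):-1/.OO/XX./..X/OX., (3,2):-1/.OO/XX./.../OXX
[XOO/XX./.../OX.] O move#2: (1,2):-1/XOO/XXO/.../OX.*, (2,0):-1/XOO/XX./O../OX., (2,1):-1/XOO/XX./.O./OX., (2,2):-1/XOO/XX./..O/OX., (3,2):-1/XOO/XX./.../OXO
[XOO/XXO/.../OX.] X move#3: (2,0):+1/XOO/XXO/X../OX.*, (2,1):+1/XOO/XXO/.X./OX., (2,2):+1/XOO/XXO/..X/OX., (3,2):-1/XOO/XXO/.../OXX
[XOO/XXO/X../OX.] end (terminal -1, O#4); searched .OO/XX./.../OX. to 6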